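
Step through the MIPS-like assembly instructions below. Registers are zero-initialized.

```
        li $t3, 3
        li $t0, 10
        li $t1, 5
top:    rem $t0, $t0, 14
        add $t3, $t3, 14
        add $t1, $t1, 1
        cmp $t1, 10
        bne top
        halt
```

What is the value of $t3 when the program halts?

li $t3, 3 → $t3=3
li $t0, 10 → $t0=10
li $t1, 5 → $t1=5
rem $t0, $t0, 14 → $t0=10%14=10
add $t3, $t3, 14 → $t3=3+14=17
add $t1, $t1, 1 → $t1=5+1=6
cmp $t1, 10  (cmp 6,10)
bne top: taken
rem $t0, $t0, 14 → $t0=10%14=10
add $t3, $t3, 14 → $t3=17+14=31
add $t1, $t1, 1 → $t1=6+1=7
cmp $t1, 10  (cmp 7,10)
bne top: taken
rem $t0, $t0, 14 → $t0=10%14=10
add $t3, $t3, 14 → $t3=31+14=45
add $t1, $t1, 1 → $t1=7+1=8
cmp $t1, 10  (cmp 8,10)
bne top: taken
rem $t0, $t0, 14 → $t0=10%14=10
add $t3, $t3, 14 → $t3=45+14=59
add $t1, $t1, 1 → $t1=8+1=9
cmp $t1, 10  (cmp 9,10)
bne top: taken
rem $t0, $t0, 14 → $t0=10%14=10
add $t3, $t3, 14 → $t3=59+14=73
add $t1, $t1, 1 → $t1=9+1=10
cmp $t1, 10  (cmp 10,10)
bne top: not taken
halt.

73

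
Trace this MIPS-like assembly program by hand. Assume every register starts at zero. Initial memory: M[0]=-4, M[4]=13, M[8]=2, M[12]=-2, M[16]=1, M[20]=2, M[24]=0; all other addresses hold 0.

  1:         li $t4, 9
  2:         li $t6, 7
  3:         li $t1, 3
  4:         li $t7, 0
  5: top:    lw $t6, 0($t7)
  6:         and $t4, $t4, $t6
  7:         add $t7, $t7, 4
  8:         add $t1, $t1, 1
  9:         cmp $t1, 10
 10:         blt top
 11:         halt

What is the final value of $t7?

li $t4, 9 → $t4=9
li $t6, 7 → $t6=7
li $t1, 3 → $t1=3
li $t7, 0 → $t7=0
lw $t6, 0($t7) → $t6=M[0]=-4
and $t4, $t4, $t6 → $t4=9&(-4)=8
add $t7, $t7, 4 → $t7=0+4=4
add $t1, $t1, 1 → $t1=3+1=4
cmp $t1, 10  (cmp 4,10)
blt top: taken
lw $t6, 0($t7) → $t6=M[4]=13
and $t4, $t4, $t6 → $t4=8&13=8
add $t7, $t7, 4 → $t7=4+4=8
add $t1, $t1, 1 → $t1=4+1=5
cmp $t1, 10  (cmp 5,10)
blt top: taken
lw $t6, 0($t7) → $t6=M[8]=2
and $t4, $t4, $t6 → $t4=8&2=0
add $t7, $t7, 4 → $t7=8+4=12
add $t1, $t1, 1 → $t1=5+1=6
cmp $t1, 10  (cmp 6,10)
blt top: taken
lw $t6, 0($t7) → $t6=M[12]=-2
and $t4, $t4, $t6 → $t4=0&(-2)=0
add $t7, $t7, 4 → $t7=12+4=16
add $t1, $t1, 1 → $t1=6+1=7
cmp $t1, 10  (cmp 7,10)
blt top: taken
lw $t6, 0($t7) → $t6=M[16]=1
and $t4, $t4, $t6 → $t4=0&1=0
add $t7, $t7, 4 → $t7=16+4=20
add $t1, $t1, 1 → $t1=7+1=8
cmp $t1, 10  (cmp 8,10)
blt top: taken
lw $t6, 0($t7) → $t6=M[20]=2
and $t4, $t4, $t6 → $t4=0&2=0
add $t7, $t7, 4 → $t7=20+4=24
add $t1, $t1, 1 → $t1=8+1=9
cmp $t1, 10  (cmp 9,10)
blt top: taken
lw $t6, 0($t7) → $t6=M[24]=0
and $t4, $t4, $t6 → $t4=0&0=0
add $t7, $t7, 4 → $t7=24+4=28
add $t1, $t1, 1 → $t1=9+1=10
cmp $t1, 10  (cmp 10,10)
blt top: not taken
halt.

28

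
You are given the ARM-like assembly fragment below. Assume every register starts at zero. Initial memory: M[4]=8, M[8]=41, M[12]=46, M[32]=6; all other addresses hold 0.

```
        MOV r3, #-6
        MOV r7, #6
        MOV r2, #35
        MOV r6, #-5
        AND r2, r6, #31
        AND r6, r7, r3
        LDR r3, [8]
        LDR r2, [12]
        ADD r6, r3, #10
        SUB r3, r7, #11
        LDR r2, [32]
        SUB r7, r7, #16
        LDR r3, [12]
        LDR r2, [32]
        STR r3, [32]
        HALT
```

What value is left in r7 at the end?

-10

MOV r3, #-6 → r3=-6
MOV r7, #6 → r7=6
MOV r2, #35 → r2=35
MOV r6, #-5 → r6=-5
AND r2, r6, #31 → r2=(-5)&31=27
AND r6, r7, r3 → r6=6&(-6)=2
LDR r3, [8] → r3=M[8]=41
LDR r2, [12] → r2=M[12]=46
ADD r6, r3, #10 → r6=41+10=51
SUB r3, r7, #11 → r3=6-11=-5
LDR r2, [32] → r2=M[32]=6
SUB r7, r7, #16 → r7=6-16=-10
LDR r3, [12] → r3=M[12]=46
LDR r2, [32] → r2=M[32]=6
STR r3, [32] → M[32]=46
halt.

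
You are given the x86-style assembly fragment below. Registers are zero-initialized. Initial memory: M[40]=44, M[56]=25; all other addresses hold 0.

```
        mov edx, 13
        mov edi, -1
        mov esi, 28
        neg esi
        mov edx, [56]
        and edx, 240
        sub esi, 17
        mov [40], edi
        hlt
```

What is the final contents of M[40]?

after mov edx, 13: edx=13
after mov edi, -1: edi=-1
after mov esi, 28: esi=28
after neg esi: esi=-(28)=-28
after mov edx, [56]: edx=M[56]=25
after and edx, 240: edx=25&240=16
after sub esi, 17: esi=(-28)-17=-45
mov [40], edi → M[40]=-1
halt.

-1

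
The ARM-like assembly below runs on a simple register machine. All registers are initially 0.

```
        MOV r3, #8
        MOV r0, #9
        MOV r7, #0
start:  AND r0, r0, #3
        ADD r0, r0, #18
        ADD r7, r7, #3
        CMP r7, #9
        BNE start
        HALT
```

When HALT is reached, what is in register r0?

19

MOV r3, #8 → r3=8
MOV r0, #9 → r0=9
MOV r7, #0 → r7=0
AND r0, r0, #3 → r0=9&3=1
ADD r0, r0, #18 → r0=1+18=19
ADD r7, r7, #3 → r7=0+3=3
CMP r7, #9  (cmp 3,9)
BNE start: taken
AND r0, r0, #3 → r0=19&3=3
ADD r0, r0, #18 → r0=3+18=21
ADD r7, r7, #3 → r7=3+3=6
CMP r7, #9  (cmp 6,9)
BNE start: taken
AND r0, r0, #3 → r0=21&3=1
ADD r0, r0, #18 → r0=1+18=19
ADD r7, r7, #3 → r7=6+3=9
CMP r7, #9  (cmp 9,9)
BNE start: not taken
halt.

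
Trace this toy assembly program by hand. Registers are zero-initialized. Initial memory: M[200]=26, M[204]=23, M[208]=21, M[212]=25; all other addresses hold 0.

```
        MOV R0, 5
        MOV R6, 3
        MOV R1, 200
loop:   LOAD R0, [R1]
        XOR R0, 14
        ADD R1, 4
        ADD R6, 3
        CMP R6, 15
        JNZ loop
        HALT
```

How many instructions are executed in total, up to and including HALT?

after MOV R0, 5: R0=5
after MOV R6, 3: R6=3
after MOV R1, 200: R1=200
after LOAD R0, [R1]: R0=M[200]=26
after XOR R0, 14: R0=26^14=20
after ADD R1, 4: R1=200+4=204
after ADD R6, 3: R6=3+3=6
CMP R6, 15  (cmp 6,15)
JNZ loop: taken
after LOAD R0, [R1]: R0=M[204]=23
after XOR R0, 14: R0=23^14=25
after ADD R1, 4: R1=204+4=208
after ADD R6, 3: R6=6+3=9
CMP R6, 15  (cmp 9,15)
JNZ loop: taken
after LOAD R0, [R1]: R0=M[208]=21
after XOR R0, 14: R0=21^14=27
after ADD R1, 4: R1=208+4=212
after ADD R6, 3: R6=9+3=12
CMP R6, 15  (cmp 12,15)
JNZ loop: taken
after LOAD R0, [R1]: R0=M[212]=25
after XOR R0, 14: R0=25^14=23
after ADD R1, 4: R1=212+4=216
after ADD R6, 3: R6=12+3=15
CMP R6, 15  (cmp 15,15)
JNZ loop: not taken
halt.
Total executed instructions: 28.

28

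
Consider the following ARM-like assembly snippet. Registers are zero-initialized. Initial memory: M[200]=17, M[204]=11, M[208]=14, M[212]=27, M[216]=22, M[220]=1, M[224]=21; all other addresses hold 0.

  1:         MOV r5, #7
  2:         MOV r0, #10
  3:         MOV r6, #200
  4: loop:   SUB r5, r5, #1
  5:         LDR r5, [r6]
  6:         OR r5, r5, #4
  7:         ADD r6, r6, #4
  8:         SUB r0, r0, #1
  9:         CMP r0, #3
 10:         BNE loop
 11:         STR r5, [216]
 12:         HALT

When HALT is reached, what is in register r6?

228

r5=7
r0=10
r6=200
r5=7-1=6
r5=M[200]=17
r5=17|4=21
r6=200+4=204
r0=10-1=9
CMP r0, #3  (cmp 9,3)
BNE loop: taken
r5=21-1=20
r5=M[204]=11
r5=11|4=15
r6=204+4=208
r0=9-1=8
CMP r0, #3  (cmp 8,3)
BNE loop: taken
r5=15-1=14
r5=M[208]=14
r5=14|4=14
r6=208+4=212
r0=8-1=7
CMP r0, #3  (cmp 7,3)
BNE loop: taken
r5=14-1=13
r5=M[212]=27
r5=27|4=31
r6=212+4=216
r0=7-1=6
CMP r0, #3  (cmp 6,3)
BNE loop: taken
r5=31-1=30
r5=M[216]=22
r5=22|4=22
r6=216+4=220
r0=6-1=5
CMP r0, #3  (cmp 5,3)
BNE loop: taken
r5=22-1=21
r5=M[220]=1
r5=1|4=5
r6=220+4=224
r0=5-1=4
CMP r0, #3  (cmp 4,3)
BNE loop: taken
r5=5-1=4
r5=M[224]=21
r5=21|4=21
r6=224+4=228
r0=4-1=3
CMP r0, #3  (cmp 3,3)
BNE loop: not taken
STR r5, [216] → M[216]=21
halt.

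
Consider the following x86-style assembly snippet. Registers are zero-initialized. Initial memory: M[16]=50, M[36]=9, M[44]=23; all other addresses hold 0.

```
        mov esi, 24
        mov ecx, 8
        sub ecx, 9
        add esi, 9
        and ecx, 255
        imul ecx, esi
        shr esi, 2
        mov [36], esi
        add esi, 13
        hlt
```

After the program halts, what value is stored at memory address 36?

mov esi, 24 → esi=24
mov ecx, 8 → ecx=8
sub ecx, 9 → ecx=8-9=-1
add esi, 9 → esi=24+9=33
and ecx, 255 → ecx=(-1)&255=255
imul ecx, esi → ecx=255*33=8415
shr esi, 2 → esi=33>>2=8
mov [36], esi → M[36]=8
add esi, 13 → esi=8+13=21
halt.

8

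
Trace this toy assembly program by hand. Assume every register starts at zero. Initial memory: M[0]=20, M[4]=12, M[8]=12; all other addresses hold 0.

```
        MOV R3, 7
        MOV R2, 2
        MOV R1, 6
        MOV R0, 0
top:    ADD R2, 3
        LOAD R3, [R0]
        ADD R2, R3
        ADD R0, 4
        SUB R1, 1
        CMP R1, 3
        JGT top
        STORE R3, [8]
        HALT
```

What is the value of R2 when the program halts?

after MOV R3, 7: R3=7
after MOV R2, 2: R2=2
after MOV R1, 6: R1=6
after MOV R0, 0: R0=0
after ADD R2, 3: R2=2+3=5
after LOAD R3, [R0]: R3=M[0]=20
after ADD R2, R3: R2=5+20=25
after ADD R0, 4: R0=0+4=4
after SUB R1, 1: R1=6-1=5
CMP R1, 3  (cmp 5,3)
JGT top: taken
after ADD R2, 3: R2=25+3=28
after LOAD R3, [R0]: R3=M[4]=12
after ADD R2, R3: R2=28+12=40
after ADD R0, 4: R0=4+4=8
after SUB R1, 1: R1=5-1=4
CMP R1, 3  (cmp 4,3)
JGT top: taken
after ADD R2, 3: R2=40+3=43
after LOAD R3, [R0]: R3=M[8]=12
after ADD R2, R3: R2=43+12=55
after ADD R0, 4: R0=8+4=12
after SUB R1, 1: R1=4-1=3
CMP R1, 3  (cmp 3,3)
JGT top: not taken
STORE R3, [8] → M[8]=12
halt.

55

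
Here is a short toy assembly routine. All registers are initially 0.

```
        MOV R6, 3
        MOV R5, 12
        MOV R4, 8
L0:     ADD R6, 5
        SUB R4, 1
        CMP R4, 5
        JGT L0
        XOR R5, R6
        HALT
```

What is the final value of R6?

18

R6=3
R5=12
R4=8
R6=3+5=8
R4=8-1=7
CMP R4, 5  (cmp 7,5)
JGT L0: taken
R6=8+5=13
R4=7-1=6
CMP R4, 5  (cmp 6,5)
JGT L0: taken
R6=13+5=18
R4=6-1=5
CMP R4, 5  (cmp 5,5)
JGT L0: not taken
R5=12^18=30
halt.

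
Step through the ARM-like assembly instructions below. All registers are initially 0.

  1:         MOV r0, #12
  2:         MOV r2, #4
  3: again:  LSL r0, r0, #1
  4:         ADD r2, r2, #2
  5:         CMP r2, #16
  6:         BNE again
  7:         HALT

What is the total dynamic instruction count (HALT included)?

27

r0=12
r2=4
r0=12<<1=24
r2=4+2=6
CMP r2, #16  (cmp 6,16)
BNE again: taken
r0=24<<1=48
r2=6+2=8
CMP r2, #16  (cmp 8,16)
BNE again: taken
r0=48<<1=96
r2=8+2=10
CMP r2, #16  (cmp 10,16)
BNE again: taken
r0=96<<1=192
r2=10+2=12
CMP r2, #16  (cmp 12,16)
BNE again: taken
r0=192<<1=384
r2=12+2=14
CMP r2, #16  (cmp 14,16)
BNE again: taken
r0=384<<1=768
r2=14+2=16
CMP r2, #16  (cmp 16,16)
BNE again: not taken
halt.
Total executed instructions: 27.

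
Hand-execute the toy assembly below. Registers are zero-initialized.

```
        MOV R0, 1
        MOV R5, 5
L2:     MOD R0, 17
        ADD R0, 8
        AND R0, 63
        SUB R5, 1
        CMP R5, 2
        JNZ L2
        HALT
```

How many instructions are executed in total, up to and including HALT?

21

MOV R0, 1 → R0=1
MOV R5, 5 → R5=5
MOD R0, 17 → R0=1%17=1
ADD R0, 8 → R0=1+8=9
AND R0, 63 → R0=9&63=9
SUB R5, 1 → R5=5-1=4
CMP R5, 2  (cmp 4,2)
JNZ L2: taken
MOD R0, 17 → R0=9%17=9
ADD R0, 8 → R0=9+8=17
AND R0, 63 → R0=17&63=17
SUB R5, 1 → R5=4-1=3
CMP R5, 2  (cmp 3,2)
JNZ L2: taken
MOD R0, 17 → R0=17%17=0
ADD R0, 8 → R0=0+8=8
AND R0, 63 → R0=8&63=8
SUB R5, 1 → R5=3-1=2
CMP R5, 2  (cmp 2,2)
JNZ L2: not taken
halt.
Total executed instructions: 21.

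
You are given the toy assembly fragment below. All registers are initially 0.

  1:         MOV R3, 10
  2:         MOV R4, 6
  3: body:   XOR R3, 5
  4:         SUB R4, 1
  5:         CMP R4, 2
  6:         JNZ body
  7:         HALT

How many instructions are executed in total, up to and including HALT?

R3=10
R4=6
R3=10^5=15
R4=6-1=5
CMP R4, 2  (cmp 5,2)
JNZ body: taken
R3=15^5=10
R4=5-1=4
CMP R4, 2  (cmp 4,2)
JNZ body: taken
R3=10^5=15
R4=4-1=3
CMP R4, 2  (cmp 3,2)
JNZ body: taken
R3=15^5=10
R4=3-1=2
CMP R4, 2  (cmp 2,2)
JNZ body: not taken
halt.
Total executed instructions: 19.

19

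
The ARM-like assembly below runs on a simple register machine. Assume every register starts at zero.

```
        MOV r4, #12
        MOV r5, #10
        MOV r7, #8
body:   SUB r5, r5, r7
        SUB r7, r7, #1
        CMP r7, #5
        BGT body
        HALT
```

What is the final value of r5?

-11

after MOV r4, #12: r4=12
after MOV r5, #10: r5=10
after MOV r7, #8: r7=8
after SUB r5, r5, r7: r5=10-8=2
after SUB r7, r7, #1: r7=8-1=7
CMP r7, #5  (cmp 7,5)
BGT body: taken
after SUB r5, r5, r7: r5=2-7=-5
after SUB r7, r7, #1: r7=7-1=6
CMP r7, #5  (cmp 6,5)
BGT body: taken
after SUB r5, r5, r7: r5=(-5)-6=-11
after SUB r7, r7, #1: r7=6-1=5
CMP r7, #5  (cmp 5,5)
BGT body: not taken
halt.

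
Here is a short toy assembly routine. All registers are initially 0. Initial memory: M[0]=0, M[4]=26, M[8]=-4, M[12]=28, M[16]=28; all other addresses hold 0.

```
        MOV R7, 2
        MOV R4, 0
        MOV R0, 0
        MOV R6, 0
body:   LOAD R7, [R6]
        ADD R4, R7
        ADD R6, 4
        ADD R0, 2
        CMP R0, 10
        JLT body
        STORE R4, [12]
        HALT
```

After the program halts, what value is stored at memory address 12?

78

R7=2
R4=0
R0=0
R6=0
R7=M[0]=0
R4=0+0=0
R6=0+4=4
R0=0+2=2
CMP R0, 10  (cmp 2,10)
JLT body: taken
R7=M[4]=26
R4=0+26=26
R6=4+4=8
R0=2+2=4
CMP R0, 10  (cmp 4,10)
JLT body: taken
R7=M[8]=-4
R4=26+(-4)=22
R6=8+4=12
R0=4+2=6
CMP R0, 10  (cmp 6,10)
JLT body: taken
R7=M[12]=28
R4=22+28=50
R6=12+4=16
R0=6+2=8
CMP R0, 10  (cmp 8,10)
JLT body: taken
R7=M[16]=28
R4=50+28=78
R6=16+4=20
R0=8+2=10
CMP R0, 10  (cmp 10,10)
JLT body: not taken
STORE R4, [12] → M[12]=78
halt.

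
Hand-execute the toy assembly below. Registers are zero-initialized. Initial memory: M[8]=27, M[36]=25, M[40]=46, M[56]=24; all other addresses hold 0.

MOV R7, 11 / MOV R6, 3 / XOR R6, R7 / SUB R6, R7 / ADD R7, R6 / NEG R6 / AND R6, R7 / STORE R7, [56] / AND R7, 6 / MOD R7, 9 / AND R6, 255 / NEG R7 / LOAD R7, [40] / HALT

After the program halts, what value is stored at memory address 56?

8

after MOV R7, 11: R7=11
after MOV R6, 3: R6=3
after XOR R6, R7: R6=3^11=8
after SUB R6, R7: R6=8-11=-3
after ADD R7, R6: R7=11+(-3)=8
after NEG R6: R6=-(-3)=3
after AND R6, R7: R6=3&8=0
STORE R7, [56] → M[56]=8
after AND R7, 6: R7=8&6=0
after MOD R7, 9: R7=0%9=0
after AND R6, 255: R6=0&255=0
after NEG R7: R7=-(0)=0
after LOAD R7, [40]: R7=M[40]=46
halt.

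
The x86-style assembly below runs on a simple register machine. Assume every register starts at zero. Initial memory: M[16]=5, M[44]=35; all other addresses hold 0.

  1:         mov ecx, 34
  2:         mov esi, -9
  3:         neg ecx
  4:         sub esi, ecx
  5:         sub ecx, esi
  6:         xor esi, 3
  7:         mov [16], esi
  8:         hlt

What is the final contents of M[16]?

26

mov ecx, 34 → ecx=34
mov esi, -9 → esi=-9
neg ecx → ecx=-(34)=-34
sub esi, ecx → esi=(-9)-(-34)=25
sub ecx, esi → ecx=(-34)-25=-59
xor esi, 3 → esi=25^3=26
mov [16], esi → M[16]=26
halt.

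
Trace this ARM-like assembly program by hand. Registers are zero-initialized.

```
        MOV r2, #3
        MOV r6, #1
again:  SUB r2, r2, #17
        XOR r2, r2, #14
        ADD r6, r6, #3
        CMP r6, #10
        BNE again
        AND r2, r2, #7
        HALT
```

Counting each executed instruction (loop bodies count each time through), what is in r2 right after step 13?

-44

MOV r2, #3 → r2=3
MOV r6, #1 → r6=1
SUB r2, r2, #17 → r2=3-17=-14
XOR r2, r2, #14 → r2=(-14)^14=-4
ADD r6, r6, #3 → r6=1+3=4
CMP r6, #10  (cmp 4,10)
BNE again: taken
SUB r2, r2, #17 → r2=(-4)-17=-21
XOR r2, r2, #14 → r2=(-21)^14=-27
ADD r6, r6, #3 → r6=4+3=7
CMP r6, #10  (cmp 7,10)
BNE again: taken
SUB r2, r2, #17 → r2=(-27)-17=-44
After step 13: r2 = -44.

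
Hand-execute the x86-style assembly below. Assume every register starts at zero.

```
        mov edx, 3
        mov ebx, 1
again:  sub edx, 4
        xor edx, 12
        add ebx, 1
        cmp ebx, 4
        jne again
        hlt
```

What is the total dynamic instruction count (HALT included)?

18

after mov edx, 3: edx=3
after mov ebx, 1: ebx=1
after sub edx, 4: edx=3-4=-1
after xor edx, 12: edx=(-1)^12=-13
after add ebx, 1: ebx=1+1=2
cmp ebx, 4  (cmp 2,4)
jne again: taken
after sub edx, 4: edx=(-13)-4=-17
after xor edx, 12: edx=(-17)^12=-29
after add ebx, 1: ebx=2+1=3
cmp ebx, 4  (cmp 3,4)
jne again: taken
after sub edx, 4: edx=(-29)-4=-33
after xor edx, 12: edx=(-33)^12=-45
after add ebx, 1: ebx=3+1=4
cmp ebx, 4  (cmp 4,4)
jne again: not taken
halt.
Total executed instructions: 18.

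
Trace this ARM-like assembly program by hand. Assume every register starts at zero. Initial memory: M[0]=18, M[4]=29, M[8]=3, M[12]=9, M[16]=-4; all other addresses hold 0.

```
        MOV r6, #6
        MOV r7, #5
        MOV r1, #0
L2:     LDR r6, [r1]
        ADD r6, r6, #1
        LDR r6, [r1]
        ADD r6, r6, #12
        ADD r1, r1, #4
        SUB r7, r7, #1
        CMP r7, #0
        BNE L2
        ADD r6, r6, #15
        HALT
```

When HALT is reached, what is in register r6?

23

r6=6
r7=5
r1=0
r6=M[0]=18
r6=18+1=19
r6=M[0]=18
r6=18+12=30
r1=0+4=4
r7=5-1=4
CMP r7, #0  (cmp 4,0)
BNE L2: taken
r6=M[4]=29
r6=29+1=30
r6=M[4]=29
r6=29+12=41
r1=4+4=8
r7=4-1=3
CMP r7, #0  (cmp 3,0)
BNE L2: taken
r6=M[8]=3
r6=3+1=4
r6=M[8]=3
r6=3+12=15
r1=8+4=12
r7=3-1=2
CMP r7, #0  (cmp 2,0)
BNE L2: taken
r6=M[12]=9
r6=9+1=10
r6=M[12]=9
r6=9+12=21
r1=12+4=16
r7=2-1=1
CMP r7, #0  (cmp 1,0)
BNE L2: taken
r6=M[16]=-4
r6=(-4)+1=-3
r6=M[16]=-4
r6=(-4)+12=8
r1=16+4=20
r7=1-1=0
CMP r7, #0  (cmp 0,0)
BNE L2: not taken
r6=8+15=23
halt.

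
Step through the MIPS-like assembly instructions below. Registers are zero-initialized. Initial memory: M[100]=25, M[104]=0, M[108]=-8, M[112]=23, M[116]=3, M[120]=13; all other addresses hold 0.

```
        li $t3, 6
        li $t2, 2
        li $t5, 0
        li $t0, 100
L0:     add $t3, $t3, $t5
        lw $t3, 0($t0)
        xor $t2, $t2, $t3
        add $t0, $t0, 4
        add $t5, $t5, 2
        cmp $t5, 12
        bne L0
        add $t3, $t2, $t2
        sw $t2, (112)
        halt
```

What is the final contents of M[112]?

-6

after li $t3, 6: $t3=6
after li $t2, 2: $t2=2
after li $t5, 0: $t5=0
after li $t0, 100: $t0=100
after add $t3, $t3, $t5: $t3=6+0=6
after lw $t3, 0($t0): $t3=M[100]=25
after xor $t2, $t2, $t3: $t2=2^25=27
after add $t0, $t0, 4: $t0=100+4=104
after add $t5, $t5, 2: $t5=0+2=2
cmp $t5, 12  (cmp 2,12)
bne L0: taken
after add $t3, $t3, $t5: $t3=25+2=27
after lw $t3, 0($t0): $t3=M[104]=0
after xor $t2, $t2, $t3: $t2=27^0=27
after add $t0, $t0, 4: $t0=104+4=108
after add $t5, $t5, 2: $t5=2+2=4
cmp $t5, 12  (cmp 4,12)
bne L0: taken
after add $t3, $t3, $t5: $t3=0+4=4
after lw $t3, 0($t0): $t3=M[108]=-8
after xor $t2, $t2, $t3: $t2=27^(-8)=-29
after add $t0, $t0, 4: $t0=108+4=112
after add $t5, $t5, 2: $t5=4+2=6
cmp $t5, 12  (cmp 6,12)
bne L0: taken
after add $t3, $t3, $t5: $t3=(-8)+6=-2
after lw $t3, 0($t0): $t3=M[112]=23
after xor $t2, $t2, $t3: $t2=(-29)^23=-12
after add $t0, $t0, 4: $t0=112+4=116
after add $t5, $t5, 2: $t5=6+2=8
cmp $t5, 12  (cmp 8,12)
bne L0: taken
after add $t3, $t3, $t5: $t3=23+8=31
after lw $t3, 0($t0): $t3=M[116]=3
after xor $t2, $t2, $t3: $t2=(-12)^3=-9
after add $t0, $t0, 4: $t0=116+4=120
after add $t5, $t5, 2: $t5=8+2=10
cmp $t5, 12  (cmp 10,12)
bne L0: taken
after add $t3, $t3, $t5: $t3=3+10=13
after lw $t3, 0($t0): $t3=M[120]=13
after xor $t2, $t2, $t3: $t2=(-9)^13=-6
after add $t0, $t0, 4: $t0=120+4=124
after add $t5, $t5, 2: $t5=10+2=12
cmp $t5, 12  (cmp 12,12)
bne L0: not taken
after add $t3, $t2, $t2: $t3=(-6)+(-6)=-12
sw $t2, (112) → M[112]=-6
halt.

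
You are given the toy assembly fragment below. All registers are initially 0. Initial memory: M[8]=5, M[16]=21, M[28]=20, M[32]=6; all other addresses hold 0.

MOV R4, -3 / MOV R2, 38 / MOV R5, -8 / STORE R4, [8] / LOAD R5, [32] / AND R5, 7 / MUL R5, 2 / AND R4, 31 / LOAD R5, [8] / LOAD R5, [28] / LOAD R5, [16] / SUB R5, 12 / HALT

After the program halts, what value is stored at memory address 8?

MOV R4, -3 → R4=-3
MOV R2, 38 → R2=38
MOV R5, -8 → R5=-8
STORE R4, [8] → M[8]=-3
LOAD R5, [32] → R5=M[32]=6
AND R5, 7 → R5=6&7=6
MUL R5, 2 → R5=6*2=12
AND R4, 31 → R4=(-3)&31=29
LOAD R5, [8] → R5=M[8]=-3
LOAD R5, [28] → R5=M[28]=20
LOAD R5, [16] → R5=M[16]=21
SUB R5, 12 → R5=21-12=9
halt.

-3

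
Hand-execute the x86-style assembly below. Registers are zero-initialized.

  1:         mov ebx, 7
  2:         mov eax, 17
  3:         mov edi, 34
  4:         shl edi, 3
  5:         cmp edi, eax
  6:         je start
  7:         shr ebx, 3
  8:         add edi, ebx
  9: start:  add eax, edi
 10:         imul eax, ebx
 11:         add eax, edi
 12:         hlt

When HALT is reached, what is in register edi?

after mov ebx, 7: ebx=7
after mov eax, 17: eax=17
after mov edi, 34: edi=34
after shl edi, 3: edi=34<<3=272
cmp edi, eax  (cmp 272,17)
je start: not taken
after shr ebx, 3: ebx=7>>3=0
after add edi, ebx: edi=272+0=272
after add eax, edi: eax=17+272=289
after imul eax, ebx: eax=289*0=0
after add eax, edi: eax=0+272=272
halt.

272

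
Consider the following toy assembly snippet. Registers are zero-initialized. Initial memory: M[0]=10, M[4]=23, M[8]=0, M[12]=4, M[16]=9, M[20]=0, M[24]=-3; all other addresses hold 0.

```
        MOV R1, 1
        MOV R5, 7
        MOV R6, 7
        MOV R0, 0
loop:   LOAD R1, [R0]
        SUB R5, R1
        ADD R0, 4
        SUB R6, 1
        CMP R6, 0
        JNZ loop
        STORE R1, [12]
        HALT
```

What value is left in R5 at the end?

R1=1
R5=7
R6=7
R0=0
R1=M[0]=10
R5=7-10=-3
R0=0+4=4
R6=7-1=6
CMP R6, 0  (cmp 6,0)
JNZ loop: taken
R1=M[4]=23
R5=(-3)-23=-26
R0=4+4=8
R6=6-1=5
CMP R6, 0  (cmp 5,0)
JNZ loop: taken
R1=M[8]=0
R5=(-26)-0=-26
R0=8+4=12
R6=5-1=4
CMP R6, 0  (cmp 4,0)
JNZ loop: taken
R1=M[12]=4
R5=(-26)-4=-30
R0=12+4=16
R6=4-1=3
CMP R6, 0  (cmp 3,0)
JNZ loop: taken
R1=M[16]=9
R5=(-30)-9=-39
R0=16+4=20
R6=3-1=2
CMP R6, 0  (cmp 2,0)
JNZ loop: taken
R1=M[20]=0
R5=(-39)-0=-39
R0=20+4=24
R6=2-1=1
CMP R6, 0  (cmp 1,0)
JNZ loop: taken
R1=M[24]=-3
R5=(-39)-(-3)=-36
R0=24+4=28
R6=1-1=0
CMP R6, 0  (cmp 0,0)
JNZ loop: not taken
STORE R1, [12] → M[12]=-3
halt.

-36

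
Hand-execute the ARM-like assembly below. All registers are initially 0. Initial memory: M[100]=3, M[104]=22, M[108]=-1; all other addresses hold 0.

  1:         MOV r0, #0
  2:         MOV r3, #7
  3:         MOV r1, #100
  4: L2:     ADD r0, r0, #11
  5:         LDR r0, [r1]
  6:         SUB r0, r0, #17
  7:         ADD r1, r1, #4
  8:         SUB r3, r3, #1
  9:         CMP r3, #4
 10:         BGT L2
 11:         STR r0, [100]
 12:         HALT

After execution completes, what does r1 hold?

112

MOV r0, #0 → r0=0
MOV r3, #7 → r3=7
MOV r1, #100 → r1=100
ADD r0, r0, #11 → r0=0+11=11
LDR r0, [r1] → r0=M[100]=3
SUB r0, r0, #17 → r0=3-17=-14
ADD r1, r1, #4 → r1=100+4=104
SUB r3, r3, #1 → r3=7-1=6
CMP r3, #4  (cmp 6,4)
BGT L2: taken
ADD r0, r0, #11 → r0=(-14)+11=-3
LDR r0, [r1] → r0=M[104]=22
SUB r0, r0, #17 → r0=22-17=5
ADD r1, r1, #4 → r1=104+4=108
SUB r3, r3, #1 → r3=6-1=5
CMP r3, #4  (cmp 5,4)
BGT L2: taken
ADD r0, r0, #11 → r0=5+11=16
LDR r0, [r1] → r0=M[108]=-1
SUB r0, r0, #17 → r0=(-1)-17=-18
ADD r1, r1, #4 → r1=108+4=112
SUB r3, r3, #1 → r3=5-1=4
CMP r3, #4  (cmp 4,4)
BGT L2: not taken
STR r0, [100] → M[100]=-18
halt.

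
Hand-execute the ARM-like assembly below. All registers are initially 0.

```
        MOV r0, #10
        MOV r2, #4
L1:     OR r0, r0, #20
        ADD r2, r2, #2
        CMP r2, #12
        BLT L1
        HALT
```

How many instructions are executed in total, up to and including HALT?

19

after MOV r0, #10: r0=10
after MOV r2, #4: r2=4
after OR r0, r0, #20: r0=10|20=30
after ADD r2, r2, #2: r2=4+2=6
CMP r2, #12  (cmp 6,12)
BLT L1: taken
after OR r0, r0, #20: r0=30|20=30
after ADD r2, r2, #2: r2=6+2=8
CMP r2, #12  (cmp 8,12)
BLT L1: taken
after OR r0, r0, #20: r0=30|20=30
after ADD r2, r2, #2: r2=8+2=10
CMP r2, #12  (cmp 10,12)
BLT L1: taken
after OR r0, r0, #20: r0=30|20=30
after ADD r2, r2, #2: r2=10+2=12
CMP r2, #12  (cmp 12,12)
BLT L1: not taken
halt.
Total executed instructions: 19.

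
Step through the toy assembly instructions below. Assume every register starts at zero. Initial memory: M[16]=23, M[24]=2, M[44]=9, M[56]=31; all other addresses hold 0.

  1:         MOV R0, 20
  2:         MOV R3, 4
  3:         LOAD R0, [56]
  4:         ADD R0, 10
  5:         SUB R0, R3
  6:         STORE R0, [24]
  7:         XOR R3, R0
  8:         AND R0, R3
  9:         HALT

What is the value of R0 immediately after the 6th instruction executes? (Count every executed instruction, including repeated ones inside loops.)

37

R0=20
R3=4
R0=M[56]=31
R0=31+10=41
R0=41-4=37
STORE R0, [24] → M[24]=37
After step 6: R0 = 37.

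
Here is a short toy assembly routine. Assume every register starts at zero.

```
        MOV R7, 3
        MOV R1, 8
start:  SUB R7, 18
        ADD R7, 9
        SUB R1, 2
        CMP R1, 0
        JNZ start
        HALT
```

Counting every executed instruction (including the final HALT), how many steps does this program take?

MOV R7, 3 → R7=3
MOV R1, 8 → R1=8
SUB R7, 18 → R7=3-18=-15
ADD R7, 9 → R7=(-15)+9=-6
SUB R1, 2 → R1=8-2=6
CMP R1, 0  (cmp 6,0)
JNZ start: taken
SUB R7, 18 → R7=(-6)-18=-24
ADD R7, 9 → R7=(-24)+9=-15
SUB R1, 2 → R1=6-2=4
CMP R1, 0  (cmp 4,0)
JNZ start: taken
SUB R7, 18 → R7=(-15)-18=-33
ADD R7, 9 → R7=(-33)+9=-24
SUB R1, 2 → R1=4-2=2
CMP R1, 0  (cmp 2,0)
JNZ start: taken
SUB R7, 18 → R7=(-24)-18=-42
ADD R7, 9 → R7=(-42)+9=-33
SUB R1, 2 → R1=2-2=0
CMP R1, 0  (cmp 0,0)
JNZ start: not taken
halt.
Total executed instructions: 23.

23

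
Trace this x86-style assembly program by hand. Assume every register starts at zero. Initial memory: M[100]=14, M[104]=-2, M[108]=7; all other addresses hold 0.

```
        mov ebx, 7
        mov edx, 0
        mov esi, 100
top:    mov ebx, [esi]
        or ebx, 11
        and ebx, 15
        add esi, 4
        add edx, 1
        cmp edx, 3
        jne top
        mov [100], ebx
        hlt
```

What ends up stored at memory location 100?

after mov ebx, 7: ebx=7
after mov edx, 0: edx=0
after mov esi, 100: esi=100
after mov ebx, [esi]: ebx=M[100]=14
after or ebx, 11: ebx=14|11=15
after and ebx, 15: ebx=15&15=15
after add esi, 4: esi=100+4=104
after add edx, 1: edx=0+1=1
cmp edx, 3  (cmp 1,3)
jne top: taken
after mov ebx, [esi]: ebx=M[104]=-2
after or ebx, 11: ebx=(-2)|11=-1
after and ebx, 15: ebx=(-1)&15=15
after add esi, 4: esi=104+4=108
after add edx, 1: edx=1+1=2
cmp edx, 3  (cmp 2,3)
jne top: taken
after mov ebx, [esi]: ebx=M[108]=7
after or ebx, 11: ebx=7|11=15
after and ebx, 15: ebx=15&15=15
after add esi, 4: esi=108+4=112
after add edx, 1: edx=2+1=3
cmp edx, 3  (cmp 3,3)
jne top: not taken
mov [100], ebx → M[100]=15
halt.

15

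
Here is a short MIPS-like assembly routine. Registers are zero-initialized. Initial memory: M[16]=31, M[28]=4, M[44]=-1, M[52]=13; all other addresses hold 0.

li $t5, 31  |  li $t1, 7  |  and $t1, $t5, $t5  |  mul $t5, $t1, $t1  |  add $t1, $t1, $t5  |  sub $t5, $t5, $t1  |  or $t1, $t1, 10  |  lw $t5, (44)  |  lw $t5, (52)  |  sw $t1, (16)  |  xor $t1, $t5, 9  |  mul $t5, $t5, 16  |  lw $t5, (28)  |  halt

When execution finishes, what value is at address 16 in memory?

1002

li $t5, 31 → $t5=31
li $t1, 7 → $t1=7
and $t1, $t5, $t5 → $t1=31&31=31
mul $t5, $t1, $t1 → $t5=31*31=961
add $t1, $t1, $t5 → $t1=31+961=992
sub $t5, $t5, $t1 → $t5=961-992=-31
or $t1, $t1, 10 → $t1=992|10=1002
lw $t5, (44) → $t5=M[44]=-1
lw $t5, (52) → $t5=M[52]=13
sw $t1, (16) → M[16]=1002
xor $t1, $t5, 9 → $t1=13^9=4
mul $t5, $t5, 16 → $t5=13*16=208
lw $t5, (28) → $t5=M[28]=4
halt.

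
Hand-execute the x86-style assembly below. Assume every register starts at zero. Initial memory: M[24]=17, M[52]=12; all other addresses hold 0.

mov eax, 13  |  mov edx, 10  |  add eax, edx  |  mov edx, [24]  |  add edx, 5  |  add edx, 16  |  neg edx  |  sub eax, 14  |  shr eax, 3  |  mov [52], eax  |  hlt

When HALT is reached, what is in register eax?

1

after mov eax, 13: eax=13
after mov edx, 10: edx=10
after add eax, edx: eax=13+10=23
after mov edx, [24]: edx=M[24]=17
after add edx, 5: edx=17+5=22
after add edx, 16: edx=22+16=38
after neg edx: edx=-(38)=-38
after sub eax, 14: eax=23-14=9
after shr eax, 3: eax=9>>3=1
mov [52], eax → M[52]=1
halt.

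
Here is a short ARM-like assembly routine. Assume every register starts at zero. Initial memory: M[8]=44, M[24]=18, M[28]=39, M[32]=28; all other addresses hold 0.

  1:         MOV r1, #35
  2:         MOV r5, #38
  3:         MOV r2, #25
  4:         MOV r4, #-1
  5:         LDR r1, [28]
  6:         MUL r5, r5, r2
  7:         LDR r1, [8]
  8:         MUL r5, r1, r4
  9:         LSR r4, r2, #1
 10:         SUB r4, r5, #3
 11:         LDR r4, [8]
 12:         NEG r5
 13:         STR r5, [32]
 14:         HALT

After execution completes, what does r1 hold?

MOV r1, #35 → r1=35
MOV r5, #38 → r5=38
MOV r2, #25 → r2=25
MOV r4, #-1 → r4=-1
LDR r1, [28] → r1=M[28]=39
MUL r5, r5, r2 → r5=38*25=950
LDR r1, [8] → r1=M[8]=44
MUL r5, r1, r4 → r5=44*(-1)=-44
LSR r4, r2, #1 → r4=25>>1=12
SUB r4, r5, #3 → r4=(-44)-3=-47
LDR r4, [8] → r4=M[8]=44
NEG r5 → r5=-(-44)=44
STR r5, [32] → M[32]=44
halt.

44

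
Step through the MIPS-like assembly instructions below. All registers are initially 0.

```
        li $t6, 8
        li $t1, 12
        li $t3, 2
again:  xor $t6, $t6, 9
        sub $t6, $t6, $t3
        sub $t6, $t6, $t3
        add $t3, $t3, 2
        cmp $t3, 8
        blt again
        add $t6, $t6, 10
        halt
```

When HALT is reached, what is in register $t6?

-29

li $t6, 8 → $t6=8
li $t1, 12 → $t1=12
li $t3, 2 → $t3=2
xor $t6, $t6, 9 → $t6=8^9=1
sub $t6, $t6, $t3 → $t6=1-2=-1
sub $t6, $t6, $t3 → $t6=(-1)-2=-3
add $t3, $t3, 2 → $t3=2+2=4
cmp $t3, 8  (cmp 4,8)
blt again: taken
xor $t6, $t6, 9 → $t6=(-3)^9=-12
sub $t6, $t6, $t3 → $t6=(-12)-4=-16
sub $t6, $t6, $t3 → $t6=(-16)-4=-20
add $t3, $t3, 2 → $t3=4+2=6
cmp $t3, 8  (cmp 6,8)
blt again: taken
xor $t6, $t6, 9 → $t6=(-20)^9=-27
sub $t6, $t6, $t3 → $t6=(-27)-6=-33
sub $t6, $t6, $t3 → $t6=(-33)-6=-39
add $t3, $t3, 2 → $t3=6+2=8
cmp $t3, 8  (cmp 8,8)
blt again: not taken
add $t6, $t6, 10 → $t6=(-39)+10=-29
halt.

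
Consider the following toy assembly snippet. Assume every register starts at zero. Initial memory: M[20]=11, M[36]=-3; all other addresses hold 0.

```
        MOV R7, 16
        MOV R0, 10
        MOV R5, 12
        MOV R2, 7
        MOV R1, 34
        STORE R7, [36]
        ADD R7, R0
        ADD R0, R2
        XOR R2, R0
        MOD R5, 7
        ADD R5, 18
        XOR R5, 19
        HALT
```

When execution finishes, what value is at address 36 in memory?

16

R7=16
R0=10
R5=12
R2=7
R1=34
STORE R7, [36] → M[36]=16
R7=16+10=26
R0=10+7=17
R2=7^17=22
R5=12%7=5
R5=5+18=23
R5=23^19=4
halt.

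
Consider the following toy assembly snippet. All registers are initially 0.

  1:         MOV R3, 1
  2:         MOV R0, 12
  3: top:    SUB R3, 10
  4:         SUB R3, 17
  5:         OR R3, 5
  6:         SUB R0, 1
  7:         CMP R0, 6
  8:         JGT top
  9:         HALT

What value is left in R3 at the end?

-147

R3=1
R0=12
R3=1-10=-9
R3=(-9)-17=-26
R3=(-26)|5=-25
R0=12-1=11
CMP R0, 6  (cmp 11,6)
JGT top: taken
R3=(-25)-10=-35
R3=(-35)-17=-52
R3=(-52)|5=-51
R0=11-1=10
CMP R0, 6  (cmp 10,6)
JGT top: taken
R3=(-51)-10=-61
R3=(-61)-17=-78
R3=(-78)|5=-73
R0=10-1=9
CMP R0, 6  (cmp 9,6)
JGT top: taken
R3=(-73)-10=-83
R3=(-83)-17=-100
R3=(-100)|5=-99
R0=9-1=8
CMP R0, 6  (cmp 8,6)
JGT top: taken
R3=(-99)-10=-109
R3=(-109)-17=-126
R3=(-126)|5=-121
R0=8-1=7
CMP R0, 6  (cmp 7,6)
JGT top: taken
R3=(-121)-10=-131
R3=(-131)-17=-148
R3=(-148)|5=-147
R0=7-1=6
CMP R0, 6  (cmp 6,6)
JGT top: not taken
halt.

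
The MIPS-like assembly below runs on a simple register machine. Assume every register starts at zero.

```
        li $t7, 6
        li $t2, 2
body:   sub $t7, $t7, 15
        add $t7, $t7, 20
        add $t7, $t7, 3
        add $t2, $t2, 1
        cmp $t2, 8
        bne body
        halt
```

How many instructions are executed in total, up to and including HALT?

39

after li $t7, 6: $t7=6
after li $t2, 2: $t2=2
after sub $t7, $t7, 15: $t7=6-15=-9
after add $t7, $t7, 20: $t7=(-9)+20=11
after add $t7, $t7, 3: $t7=11+3=14
after add $t2, $t2, 1: $t2=2+1=3
cmp $t2, 8  (cmp 3,8)
bne body: taken
after sub $t7, $t7, 15: $t7=14-15=-1
after add $t7, $t7, 20: $t7=(-1)+20=19
after add $t7, $t7, 3: $t7=19+3=22
after add $t2, $t2, 1: $t2=3+1=4
cmp $t2, 8  (cmp 4,8)
bne body: taken
after sub $t7, $t7, 15: $t7=22-15=7
after add $t7, $t7, 20: $t7=7+20=27
after add $t7, $t7, 3: $t7=27+3=30
after add $t2, $t2, 1: $t2=4+1=5
cmp $t2, 8  (cmp 5,8)
bne body: taken
after sub $t7, $t7, 15: $t7=30-15=15
after add $t7, $t7, 20: $t7=15+20=35
after add $t7, $t7, 3: $t7=35+3=38
after add $t2, $t2, 1: $t2=5+1=6
cmp $t2, 8  (cmp 6,8)
bne body: taken
after sub $t7, $t7, 15: $t7=38-15=23
after add $t7, $t7, 20: $t7=23+20=43
after add $t7, $t7, 3: $t7=43+3=46
after add $t2, $t2, 1: $t2=6+1=7
cmp $t2, 8  (cmp 7,8)
bne body: taken
after sub $t7, $t7, 15: $t7=46-15=31
after add $t7, $t7, 20: $t7=31+20=51
after add $t7, $t7, 3: $t7=51+3=54
after add $t2, $t2, 1: $t2=7+1=8
cmp $t2, 8  (cmp 8,8)
bne body: not taken
halt.
Total executed instructions: 39.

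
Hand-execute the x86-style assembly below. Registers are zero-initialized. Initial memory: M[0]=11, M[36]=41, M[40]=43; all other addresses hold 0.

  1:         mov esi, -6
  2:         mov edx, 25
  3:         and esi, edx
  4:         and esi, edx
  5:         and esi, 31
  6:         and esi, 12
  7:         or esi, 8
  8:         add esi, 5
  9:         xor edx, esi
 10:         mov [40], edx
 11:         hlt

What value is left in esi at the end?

after mov esi, -6: esi=-6
after mov edx, 25: edx=25
after and esi, edx: esi=(-6)&25=24
after and esi, edx: esi=24&25=24
after and esi, 31: esi=24&31=24
after and esi, 12: esi=24&12=8
after or esi, 8: esi=8|8=8
after add esi, 5: esi=8+5=13
after xor edx, esi: edx=25^13=20
mov [40], edx → M[40]=20
halt.

13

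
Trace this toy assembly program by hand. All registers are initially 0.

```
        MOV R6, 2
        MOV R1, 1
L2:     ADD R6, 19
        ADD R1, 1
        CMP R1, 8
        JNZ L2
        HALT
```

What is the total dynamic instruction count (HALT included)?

31

R6=2
R1=1
R6=2+19=21
R1=1+1=2
CMP R1, 8  (cmp 2,8)
JNZ L2: taken
R6=21+19=40
R1=2+1=3
CMP R1, 8  (cmp 3,8)
JNZ L2: taken
R6=40+19=59
R1=3+1=4
CMP R1, 8  (cmp 4,8)
JNZ L2: taken
R6=59+19=78
R1=4+1=5
CMP R1, 8  (cmp 5,8)
JNZ L2: taken
R6=78+19=97
R1=5+1=6
CMP R1, 8  (cmp 6,8)
JNZ L2: taken
R6=97+19=116
R1=6+1=7
CMP R1, 8  (cmp 7,8)
JNZ L2: taken
R6=116+19=135
R1=7+1=8
CMP R1, 8  (cmp 8,8)
JNZ L2: not taken
halt.
Total executed instructions: 31.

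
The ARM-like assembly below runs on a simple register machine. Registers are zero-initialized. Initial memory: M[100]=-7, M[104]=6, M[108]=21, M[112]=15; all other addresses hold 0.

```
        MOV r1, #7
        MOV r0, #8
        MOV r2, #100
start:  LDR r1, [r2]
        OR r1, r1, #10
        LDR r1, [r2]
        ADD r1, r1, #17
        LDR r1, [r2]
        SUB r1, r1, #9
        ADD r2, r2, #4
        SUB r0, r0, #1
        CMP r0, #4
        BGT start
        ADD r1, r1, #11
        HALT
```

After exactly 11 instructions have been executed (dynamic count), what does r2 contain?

MOV r1, #7 → r1=7
MOV r0, #8 → r0=8
MOV r2, #100 → r2=100
LDR r1, [r2] → r1=M[100]=-7
OR r1, r1, #10 → r1=(-7)|10=-5
LDR r1, [r2] → r1=M[100]=-7
ADD r1, r1, #17 → r1=(-7)+17=10
LDR r1, [r2] → r1=M[100]=-7
SUB r1, r1, #9 → r1=(-7)-9=-16
ADD r2, r2, #4 → r2=100+4=104
SUB r0, r0, #1 → r0=8-1=7
After step 11: r2 = 104.

104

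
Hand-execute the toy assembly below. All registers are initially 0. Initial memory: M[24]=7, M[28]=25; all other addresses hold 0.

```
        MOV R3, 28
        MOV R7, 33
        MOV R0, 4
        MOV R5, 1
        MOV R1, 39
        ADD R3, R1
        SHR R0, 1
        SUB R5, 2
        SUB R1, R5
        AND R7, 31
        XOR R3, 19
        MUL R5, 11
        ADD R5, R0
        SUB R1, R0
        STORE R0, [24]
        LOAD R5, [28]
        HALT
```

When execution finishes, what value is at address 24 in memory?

after MOV R3, 28: R3=28
after MOV R7, 33: R7=33
after MOV R0, 4: R0=4
after MOV R5, 1: R5=1
after MOV R1, 39: R1=39
after ADD R3, R1: R3=28+39=67
after SHR R0, 1: R0=4>>1=2
after SUB R5, 2: R5=1-2=-1
after SUB R1, R5: R1=39-(-1)=40
after AND R7, 31: R7=33&31=1
after XOR R3, 19: R3=67^19=80
after MUL R5, 11: R5=(-1)*11=-11
after ADD R5, R0: R5=(-11)+2=-9
after SUB R1, R0: R1=40-2=38
STORE R0, [24] → M[24]=2
after LOAD R5, [28]: R5=M[28]=25
halt.

2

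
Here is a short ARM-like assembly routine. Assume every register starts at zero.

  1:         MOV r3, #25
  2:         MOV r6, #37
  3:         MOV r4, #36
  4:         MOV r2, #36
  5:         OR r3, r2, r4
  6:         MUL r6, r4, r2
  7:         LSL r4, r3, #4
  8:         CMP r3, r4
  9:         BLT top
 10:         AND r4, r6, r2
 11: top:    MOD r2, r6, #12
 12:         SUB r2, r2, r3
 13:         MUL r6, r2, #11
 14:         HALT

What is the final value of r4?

576

r3=25
r6=37
r4=36
r2=36
r3=36|36=36
r6=36*36=1296
r4=36<<4=576
CMP r3, r4  (cmp 36,576)
BLT top: taken
r2=1296%12=0
r2=0-36=-36
r6=(-36)*11=-396
halt.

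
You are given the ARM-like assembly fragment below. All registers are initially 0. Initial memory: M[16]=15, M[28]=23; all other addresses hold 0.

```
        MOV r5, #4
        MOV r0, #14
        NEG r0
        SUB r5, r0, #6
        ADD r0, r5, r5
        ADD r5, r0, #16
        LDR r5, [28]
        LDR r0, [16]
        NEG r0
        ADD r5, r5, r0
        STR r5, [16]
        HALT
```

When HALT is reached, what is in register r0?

-15

after MOV r5, #4: r5=4
after MOV r0, #14: r0=14
after NEG r0: r0=-(14)=-14
after SUB r5, r0, #6: r5=(-14)-6=-20
after ADD r0, r5, r5: r0=(-20)+(-20)=-40
after ADD r5, r0, #16: r5=(-40)+16=-24
after LDR r5, [28]: r5=M[28]=23
after LDR r0, [16]: r0=M[16]=15
after NEG r0: r0=-(15)=-15
after ADD r5, r5, r0: r5=23+(-15)=8
STR r5, [16] → M[16]=8
halt.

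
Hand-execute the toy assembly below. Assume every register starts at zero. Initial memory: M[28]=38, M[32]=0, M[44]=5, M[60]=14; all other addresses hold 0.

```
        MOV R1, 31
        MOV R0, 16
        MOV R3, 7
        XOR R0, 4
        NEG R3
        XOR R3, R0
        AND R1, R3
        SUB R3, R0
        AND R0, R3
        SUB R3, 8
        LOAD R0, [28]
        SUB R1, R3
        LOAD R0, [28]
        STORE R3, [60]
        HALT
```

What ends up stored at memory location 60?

after MOV R1, 31: R1=31
after MOV R0, 16: R0=16
after MOV R3, 7: R3=7
after XOR R0, 4: R0=16^4=20
after NEG R3: R3=-(7)=-7
after XOR R3, R0: R3=(-7)^20=-19
after AND R1, R3: R1=31&(-19)=13
after SUB R3, R0: R3=(-19)-20=-39
after AND R0, R3: R0=20&(-39)=16
after SUB R3, 8: R3=(-39)-8=-47
after LOAD R0, [28]: R0=M[28]=38
after SUB R1, R3: R1=13-(-47)=60
after LOAD R0, [28]: R0=M[28]=38
STORE R3, [60] → M[60]=-47
halt.

-47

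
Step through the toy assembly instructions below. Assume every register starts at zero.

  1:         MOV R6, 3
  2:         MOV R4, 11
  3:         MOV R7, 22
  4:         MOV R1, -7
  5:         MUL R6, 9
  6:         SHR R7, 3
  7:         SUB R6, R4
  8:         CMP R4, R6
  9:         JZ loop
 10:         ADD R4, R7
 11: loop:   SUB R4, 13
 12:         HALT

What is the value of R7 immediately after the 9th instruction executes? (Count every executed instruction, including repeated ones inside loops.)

MOV R6, 3 → R6=3
MOV R4, 11 → R4=11
MOV R7, 22 → R7=22
MOV R1, -7 → R1=-7
MUL R6, 9 → R6=3*9=27
SHR R7, 3 → R7=22>>3=2
SUB R6, R4 → R6=27-11=16
CMP R4, R6  (cmp 11,16)
JZ loop: not taken
After step 9: R7 = 2.

2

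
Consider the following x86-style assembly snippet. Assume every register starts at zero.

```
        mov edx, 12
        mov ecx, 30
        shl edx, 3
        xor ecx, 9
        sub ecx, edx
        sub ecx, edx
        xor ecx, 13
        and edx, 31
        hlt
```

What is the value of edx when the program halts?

after mov edx, 12: edx=12
after mov ecx, 30: ecx=30
after shl edx, 3: edx=12<<3=96
after xor ecx, 9: ecx=30^9=23
after sub ecx, edx: ecx=23-96=-73
after sub ecx, edx: ecx=(-73)-96=-169
after xor ecx, 13: ecx=(-169)^13=-166
after and edx, 31: edx=96&31=0
halt.

0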